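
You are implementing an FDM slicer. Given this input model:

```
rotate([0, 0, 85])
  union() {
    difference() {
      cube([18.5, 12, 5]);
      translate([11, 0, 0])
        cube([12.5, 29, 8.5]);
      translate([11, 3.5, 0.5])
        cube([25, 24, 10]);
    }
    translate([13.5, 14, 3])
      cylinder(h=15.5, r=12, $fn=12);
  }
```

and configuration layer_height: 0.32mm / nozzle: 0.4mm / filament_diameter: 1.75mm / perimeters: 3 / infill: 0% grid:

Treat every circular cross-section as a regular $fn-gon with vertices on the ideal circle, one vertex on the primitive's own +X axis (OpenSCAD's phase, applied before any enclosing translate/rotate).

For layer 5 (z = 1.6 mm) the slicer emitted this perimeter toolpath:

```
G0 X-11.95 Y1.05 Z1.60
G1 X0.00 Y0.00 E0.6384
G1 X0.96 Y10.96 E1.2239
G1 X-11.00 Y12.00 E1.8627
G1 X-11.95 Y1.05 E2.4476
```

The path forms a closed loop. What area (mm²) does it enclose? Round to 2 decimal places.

131.96 mm²

Apply the shoelace formula to the sequence of (X, Y) vertices; enclosed area = 131.96 mm².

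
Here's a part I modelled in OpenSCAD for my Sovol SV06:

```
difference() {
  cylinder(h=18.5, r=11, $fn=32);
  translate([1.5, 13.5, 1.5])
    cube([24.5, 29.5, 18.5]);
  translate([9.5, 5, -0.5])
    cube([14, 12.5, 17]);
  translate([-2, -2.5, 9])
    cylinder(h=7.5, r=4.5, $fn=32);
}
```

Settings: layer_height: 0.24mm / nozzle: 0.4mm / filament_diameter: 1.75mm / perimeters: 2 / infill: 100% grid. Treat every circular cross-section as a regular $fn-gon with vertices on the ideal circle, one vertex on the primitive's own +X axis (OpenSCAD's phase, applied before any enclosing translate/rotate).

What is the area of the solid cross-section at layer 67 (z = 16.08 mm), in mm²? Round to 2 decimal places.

At z = 16.08 mm: the r=11 cylinder gives a regular 32-gon of circumradius 11 (constant along its height) (area = (32/2)·11.000²·sin(360°/32) = 377.69 mm²); the cube at (1.5, 13.5) is present — its section is the full 24.5×29.5 rectangle (area 722.75 mm²); the cube at (9.5, 5) (footprint 14×12.5) is included at this height (area 175.00 mm²); the cylinder at (-2, -2.5): section is a regular 32-gon, circumradius r=4.5 (area = (32/2)·4.500²·sin(360°/32) = 63.21 mm²); After the difference (first − rest): starting from the r=11 cylinder (377.69 mm²), the 24.5×29.5 cube at (1.5, 13.5) misses the remaining region (no effect); the 14×12.5 cube at (9.5, 5) partially overlaps it — only the 0.05 mm² overlap (of its 175.00 mm²) is removed, clipping the outline; the r=4.5 cylinder at (-2, -2.5) lies wholly inside it (removes its full 63.21 mm² and its 28.23 mm outline becomes a hole wall) — area = 314.43 mm². Overall, the cross-section is one region with 1 hole. Net area = 314.43 mm².

314.43 mm²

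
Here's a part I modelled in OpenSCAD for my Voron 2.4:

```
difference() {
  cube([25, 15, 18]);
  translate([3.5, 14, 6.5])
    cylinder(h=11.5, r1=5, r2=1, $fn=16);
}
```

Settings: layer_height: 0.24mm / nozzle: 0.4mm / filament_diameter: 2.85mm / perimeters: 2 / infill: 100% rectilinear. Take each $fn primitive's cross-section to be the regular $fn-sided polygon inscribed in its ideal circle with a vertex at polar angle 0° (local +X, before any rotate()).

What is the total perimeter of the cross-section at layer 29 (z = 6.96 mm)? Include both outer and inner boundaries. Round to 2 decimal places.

80.04 mm

At z = 6.96 mm: the 25×15 cube contributes its full rectangle (perimeter 80.00 mm); the cone at (3.5, 14): at t=0.040 of its height the radius interpolates to r₁+(r₂−r₁)t = 4.840, giving a regular 16-gon of that circumradius (perimeter = 2·16·4.840·sin(180°/16) = 30.22 mm); After the difference (first − rest): starting from the 25×15 cube, the cone at (3.5, 14) partially overlaps it — only the 41.25 mm² overlap (of its 71.72 mm²) is removed, clipping the outline — boundary = 80.04 mm. Overall, the cross-section is a single solid region. Total boundary length (outer) = 80.04 mm.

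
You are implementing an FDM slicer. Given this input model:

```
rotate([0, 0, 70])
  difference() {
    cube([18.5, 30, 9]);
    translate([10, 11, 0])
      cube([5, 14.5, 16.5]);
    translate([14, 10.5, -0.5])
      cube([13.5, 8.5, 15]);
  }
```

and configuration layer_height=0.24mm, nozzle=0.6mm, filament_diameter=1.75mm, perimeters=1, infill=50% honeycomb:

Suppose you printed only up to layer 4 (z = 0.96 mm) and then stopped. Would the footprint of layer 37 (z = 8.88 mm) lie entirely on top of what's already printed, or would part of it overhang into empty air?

Compare the two slices. At z = 0.96: the cube is present — its section is the full 18.5×30 rectangle (area 555.00 mm²); the cube at (10, 11) is present — its section is the full 5×14.5 rectangle (area 72.50 mm²); the 13.5×8.5 cube at (14, 10.5) contributes its full rectangle (area 114.75 mm²); After the difference (first − rest): starting from the 18.5×30 cube (555.00 mm²), the 5×14.5 cube at (10, 11) lies wholly inside it (removes its full 72.50 mm² and its 39.00 mm outline becomes a hole wall); the 13.5×8.5 cube at (14, 10.5) partially overlaps it — only the 30.25 mm² overlap (of its 114.75 mm²) is removed, clipping the outline — area = 452.25 mm²; (rotated 70° about Z; rotation is an isometry so areas/perimeters/island counts are preserved). At z = 8.88: the 18.5×30 cube contributes its full rectangle (area 555.00 mm²); the cube at (10, 11) (footprint 5×14.5) is included at this height (area 72.50 mm²); the cube at (14, 10.5) (footprint 13.5×8.5) is included at this height (area 114.75 mm²); Taking the first minus the rest: starting from the 18.5×30 cube (555.00 mm²), the 5×14.5 cube at (10, 11) lies wholly inside it (removes its full 72.50 mm² and its 39.00 mm outline becomes a hole wall); the 13.5×8.5 cube at (14, 10.5) partially overlaps it — only the 30.25 mm² overlap (of its 114.75 mm²) is removed, clipping the outline — area = 452.25 mm²; (whole slice rotated 70° about Z — lengths, areas and connectivity unchanged). Checking containment: the cross-section at z = 8.88 is a subset of the cross-section at z = 0.96.

entirely on top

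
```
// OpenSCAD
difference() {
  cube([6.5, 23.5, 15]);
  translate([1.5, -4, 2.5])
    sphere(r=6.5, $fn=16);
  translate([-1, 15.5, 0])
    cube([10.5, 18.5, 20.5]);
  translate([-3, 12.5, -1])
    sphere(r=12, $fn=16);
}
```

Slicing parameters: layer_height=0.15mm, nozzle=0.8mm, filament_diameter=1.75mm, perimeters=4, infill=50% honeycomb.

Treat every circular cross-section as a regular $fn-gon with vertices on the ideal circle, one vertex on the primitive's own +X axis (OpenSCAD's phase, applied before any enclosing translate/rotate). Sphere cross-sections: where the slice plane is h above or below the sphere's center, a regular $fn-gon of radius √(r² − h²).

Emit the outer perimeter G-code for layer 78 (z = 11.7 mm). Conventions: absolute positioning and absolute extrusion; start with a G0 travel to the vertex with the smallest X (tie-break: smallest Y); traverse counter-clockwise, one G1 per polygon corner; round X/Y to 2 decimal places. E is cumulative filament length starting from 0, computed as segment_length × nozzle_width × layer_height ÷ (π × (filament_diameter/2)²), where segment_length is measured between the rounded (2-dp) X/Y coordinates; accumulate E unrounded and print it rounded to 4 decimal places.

At z = 11.7 mm: the cube (footprint 6.5×23.5) is included at this height; the sphere at (1.5, -4) is absent (|z−center|=9.200 > r=6.5); the 10.5×18.5 cube at (-1, 15.5) contributes its full rectangle; the sphere at (-3, 12.5) does not reach this height (|z−center|=12.700 > r=12); Taking the first minus the rest: starting from the 6.5×23.5 cube, the 10.5×18.5 cube at (-1, 15.5) partially overlaps it — only the 52.00 mm² overlap (of its 194.25 mm²) is removed, clipping the outline — 1 connected region. The outline is a single polygon with 4 vertices. Extrusion per mm of travel: 0.8 × 0.15 / (π × 0.875²) = 0.049890. Accumulating E over each segment gives final E = 2.1952.

G0 X0.00 Y0.00 Z11.70
G1 X6.50 Y0.00 E0.3243
G1 X6.50 Y15.50 E1.0976
G1 X0.00 Y15.50 E1.4219
G1 X0.00 Y0.00 E2.1952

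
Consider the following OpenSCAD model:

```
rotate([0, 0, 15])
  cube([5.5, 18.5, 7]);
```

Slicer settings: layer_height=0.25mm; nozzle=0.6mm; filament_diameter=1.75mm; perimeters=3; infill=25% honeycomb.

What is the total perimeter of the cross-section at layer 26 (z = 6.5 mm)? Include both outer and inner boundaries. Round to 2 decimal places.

48.00 mm

At z = 6.5 mm: the cube is present — its section is the full 5.5×18.5 rectangle (perimeter 48.00 mm); (rotated 15° about Z; rotation is an isometry so areas/perimeters/island counts are preserved). Overall, the cross-section is a single solid region. Total boundary length (outer) = 48.00 mm.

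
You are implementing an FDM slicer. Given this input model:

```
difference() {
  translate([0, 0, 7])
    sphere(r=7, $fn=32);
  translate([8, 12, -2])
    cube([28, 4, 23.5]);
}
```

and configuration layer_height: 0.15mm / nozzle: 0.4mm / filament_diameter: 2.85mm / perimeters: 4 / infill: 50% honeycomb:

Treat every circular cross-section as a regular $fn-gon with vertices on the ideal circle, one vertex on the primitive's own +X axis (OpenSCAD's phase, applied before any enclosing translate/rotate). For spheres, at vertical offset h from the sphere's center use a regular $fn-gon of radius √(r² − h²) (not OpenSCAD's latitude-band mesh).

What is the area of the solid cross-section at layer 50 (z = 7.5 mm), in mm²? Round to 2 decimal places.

152.17 mm²

At z = 7.5 mm: the sphere: section is a regular 32-gon, circumradius = √(r²−h²) = √(7²−0.5²) = 6.982 (area = (32/2)·6.982²·sin(360°/32) = 152.17 mm²); the cube at (8, 12) is present — its section is the full 28×4 rectangle (area 112.00 mm²); Taking the first minus the rest: starting from the r=7 sphere (152.17 mm²), the 28×4 cube at (8, 12) misses the remaining region (no effect) — area = 152.17 mm². Overall, the cross-section is a single solid region. Net area = 152.17 mm².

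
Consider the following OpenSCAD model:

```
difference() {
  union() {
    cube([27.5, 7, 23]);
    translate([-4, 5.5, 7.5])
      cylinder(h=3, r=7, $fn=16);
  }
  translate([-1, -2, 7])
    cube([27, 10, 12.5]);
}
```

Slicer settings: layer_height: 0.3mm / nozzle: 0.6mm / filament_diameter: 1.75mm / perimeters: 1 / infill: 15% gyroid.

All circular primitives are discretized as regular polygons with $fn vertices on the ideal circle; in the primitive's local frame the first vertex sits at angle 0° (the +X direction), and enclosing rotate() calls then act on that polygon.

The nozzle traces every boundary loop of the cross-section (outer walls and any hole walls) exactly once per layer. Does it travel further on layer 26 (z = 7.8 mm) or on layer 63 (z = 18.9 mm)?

Layer 26 (z = 7.8): the cube is present — its section is the full 27.5×7 rectangle (perimeter 69.00 mm); the cylinder at (-4, 5.5): section is a regular 16-gon, circumradius r=7 (perimeter = 2·16·7.000·sin(180°/16) = 43.70 mm); Taking the union: the regions partially overlap (shared area 15.77 mm²), so the edge portions inside another operand are dropped and the merged outline is re-measured after clipping — boundary = 94.89 mm; the cube at (-1, -2) is present — its section is the full 27×10 rectangle (perimeter 74.00 mm); Taking the first minus the rest: starting from the result so far, the 27×10 cube at (-1, -2) partially overlaps it — only the 193.03 mm² overlap (of its 270.00 mm²) is removed, clipping the outline — boundary = 62.60 mm. So its perimeter = 62.60 mm. Layer 63 (z = 18.9): the cube is present — its section is the full 27.5×7 rectangle (perimeter 69.00 mm); the cylinder at (-4, 5.5) is absent (z outside [7.5, 10.5]); Merging all regions: only the 27.5×7 cube is present, so the union is just that shape — boundary = 69.00 mm; the 27×10 cube at (-1, -2) contributes its full rectangle (perimeter 74.00 mm); Subtracting the remaining from the first: starting from that combined region, the 27×10 cube at (-1, -2) partially overlaps it — only the 182.00 mm² overlap (of its 270.00 mm²) is removed, clipping the outline — boundary = 17.00 mm. So its perimeter = 17.00 mm. Layer 26 is larger (62.60 vs 17.00 mm).

layer 26 (z = 7.8 mm)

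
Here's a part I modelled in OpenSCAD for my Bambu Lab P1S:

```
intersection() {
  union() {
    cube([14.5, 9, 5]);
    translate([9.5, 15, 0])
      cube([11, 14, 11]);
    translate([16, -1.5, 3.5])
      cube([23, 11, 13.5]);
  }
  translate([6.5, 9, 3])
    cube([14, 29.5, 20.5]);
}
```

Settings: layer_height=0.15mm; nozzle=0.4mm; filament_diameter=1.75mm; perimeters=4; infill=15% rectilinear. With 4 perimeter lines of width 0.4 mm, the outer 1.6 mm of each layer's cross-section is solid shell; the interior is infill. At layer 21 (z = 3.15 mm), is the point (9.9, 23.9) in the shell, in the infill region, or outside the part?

shell

At z = 3.15 mm: the cube (footprint 14.5×9) is included at this height; the cube at (9.5, 15) is present — its section is the full 11×14 rectangle; the cube at (16, -1.5) is not intersected at this z (z outside [3.5, 17]); Combining (union): the 2 present regions are separate (no shared area or edge), so areas and boundary lengths simply add and each stays a separate island — 2 connected regions; the 14×29.5 cube at (6.5, 9) contributes its full rectangle; After intersecting: the 14×29.5 cube at (6.5, 9) partially overlaps that combined region; clipping to the common part keeps 154.00 mm² — 1 connected region. Overall, the cross-section is a single solid region. The nearest boundary edge runs (9.50, 15.00)→(9.50, 29.00); distance from the point to it = 0.40 mm. The point is inside the cross-section, 0.40 mm from the nearest boundary — within the 1.6 mm shell band (4 × 0.4).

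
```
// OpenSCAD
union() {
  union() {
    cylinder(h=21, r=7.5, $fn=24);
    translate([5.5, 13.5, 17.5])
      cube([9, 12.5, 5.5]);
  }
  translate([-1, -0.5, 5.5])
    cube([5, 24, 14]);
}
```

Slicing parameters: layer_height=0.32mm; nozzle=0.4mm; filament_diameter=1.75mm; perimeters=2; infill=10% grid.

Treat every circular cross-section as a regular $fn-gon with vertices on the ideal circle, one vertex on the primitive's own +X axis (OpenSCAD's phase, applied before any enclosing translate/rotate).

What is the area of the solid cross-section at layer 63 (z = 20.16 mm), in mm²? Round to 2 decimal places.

287.20 mm²

At z = 20.16 mm: the cylinder: section is a regular 24-gon, circumradius r=7.5 (area = (24/2)·7.500²·sin(360°/24) = 174.70 mm²); the 9×12.5 cube at (5.5, 13.5) contributes its full rectangle (area 112.50 mm²); Merging all regions: the 2 present regions are separate (no shared area or edge), so areas and boundary lengths simply add and each stays a separate island — area = 287.20 mm²; the cube at (-1, -0.5) is absent (z outside [5.5, 19.5]); Combining (union): only the result so far is present, so the union is just that shape — area = 287.20 mm². Overall, the cross-section has 2 separate islands. Net area = 287.20 mm².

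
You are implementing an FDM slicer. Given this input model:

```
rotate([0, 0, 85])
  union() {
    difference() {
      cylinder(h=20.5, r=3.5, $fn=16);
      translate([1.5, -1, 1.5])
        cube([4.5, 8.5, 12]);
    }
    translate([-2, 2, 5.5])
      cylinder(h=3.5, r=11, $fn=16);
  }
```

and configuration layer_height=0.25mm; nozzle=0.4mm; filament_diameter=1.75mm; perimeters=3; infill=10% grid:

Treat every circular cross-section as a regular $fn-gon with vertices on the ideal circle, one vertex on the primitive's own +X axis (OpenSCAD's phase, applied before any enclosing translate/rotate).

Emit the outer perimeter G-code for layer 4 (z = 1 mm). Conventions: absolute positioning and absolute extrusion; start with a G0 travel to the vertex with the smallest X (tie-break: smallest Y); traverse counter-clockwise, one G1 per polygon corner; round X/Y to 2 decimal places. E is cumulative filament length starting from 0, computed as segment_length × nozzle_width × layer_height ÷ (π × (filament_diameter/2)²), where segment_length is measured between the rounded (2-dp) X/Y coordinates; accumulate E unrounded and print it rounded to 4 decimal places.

G0 X-3.49 Y0.31 Z1.00
G1 X-3.34 Y-1.05 E0.0569
G1 X-2.68 Y-2.25 E0.1138
G1 X-1.62 Y-3.10 E0.1703
G1 X-0.31 Y-3.49 E0.2271
G1 X1.05 Y-3.34 E0.2840
G1 X2.25 Y-2.68 E0.3410
G1 X3.10 Y-1.62 E0.3974
G1 X3.49 Y-0.31 E0.4543
G1 X3.34 Y1.05 E0.5112
G1 X2.68 Y2.25 E0.5681
G1 X1.62 Y3.10 E0.6246
G1 X0.31 Y3.49 E0.6814
G1 X-1.05 Y3.34 E0.7383
G1 X-2.25 Y2.68 E0.7952
G1 X-3.10 Y1.62 E0.8517
G1 X-3.49 Y0.31 E0.9086

At z = 1 mm: the r=3.5 cylinder gives a regular 16-gon of circumradius 3.5 (constant along its height); the cube at (1.5, -1) does not reach this height (z outside [1.5, 13.5]); Taking the first minus the rest: none of the subtracted shapes is present at this height, so the r=3.5 cylinder is unchanged — 1 connected region; the cylinder at (-2, 2) is not intersected at this z (z outside [5.5, 9]); Taking the union: only the result so far is present, so the union is just that shape — 1 connected region; (rotated 85° about Z; rotation is an isometry so areas/perimeters/island counts are preserved). The outline is a single polygon with 16 vertices. Extrusion per mm of travel: 0.4 × 0.25 / (π × 0.875²) = 0.041575. Accumulating E over each segment gives final E = 0.9086.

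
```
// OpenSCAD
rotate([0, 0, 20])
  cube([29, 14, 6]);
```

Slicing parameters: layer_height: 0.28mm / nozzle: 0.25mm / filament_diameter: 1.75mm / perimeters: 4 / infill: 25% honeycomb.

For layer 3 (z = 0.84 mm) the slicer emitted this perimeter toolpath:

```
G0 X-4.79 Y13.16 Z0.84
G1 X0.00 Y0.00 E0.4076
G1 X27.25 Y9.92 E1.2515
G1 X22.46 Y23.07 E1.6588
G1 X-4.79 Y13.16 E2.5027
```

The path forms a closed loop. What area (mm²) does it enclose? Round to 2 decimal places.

405.97 mm²

Apply the shoelace formula to the sequence of (X, Y) vertices; enclosed area = 405.97 mm².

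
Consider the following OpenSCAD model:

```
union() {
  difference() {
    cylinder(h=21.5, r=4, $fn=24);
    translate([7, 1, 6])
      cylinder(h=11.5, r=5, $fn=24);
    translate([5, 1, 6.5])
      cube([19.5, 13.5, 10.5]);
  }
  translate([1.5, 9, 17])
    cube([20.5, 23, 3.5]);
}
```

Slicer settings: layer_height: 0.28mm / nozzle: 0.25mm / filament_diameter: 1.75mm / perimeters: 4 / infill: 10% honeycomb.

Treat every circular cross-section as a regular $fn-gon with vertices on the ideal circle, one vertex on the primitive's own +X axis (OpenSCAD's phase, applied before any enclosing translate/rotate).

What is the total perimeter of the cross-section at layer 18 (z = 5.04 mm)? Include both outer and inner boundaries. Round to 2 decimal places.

At z = 5.04 mm: the r=4 cylinder gives a regular 24-gon of circumradius 4 (constant along its height) (perimeter = 2·24·4.000·sin(180°/24) = 25.06 mm); the cylinder at (7, 1) does not reach this height (z outside [6, 17.5]); the cube at (5, 1) is absent (z outside [6.5, 17]); After the difference (first − rest): none of the subtracted shapes is present at this height, so the r=4 cylinder is unchanged — boundary = 25.06 mm; the cube at (1.5, 9) is absent (z outside [17, 20.5]); Merging all regions: only that combined region is present, so the union is just that shape — boundary = 25.06 mm. Overall, the cross-section is a single solid region. Total boundary length (outer) = 25.06 mm.

25.06 mm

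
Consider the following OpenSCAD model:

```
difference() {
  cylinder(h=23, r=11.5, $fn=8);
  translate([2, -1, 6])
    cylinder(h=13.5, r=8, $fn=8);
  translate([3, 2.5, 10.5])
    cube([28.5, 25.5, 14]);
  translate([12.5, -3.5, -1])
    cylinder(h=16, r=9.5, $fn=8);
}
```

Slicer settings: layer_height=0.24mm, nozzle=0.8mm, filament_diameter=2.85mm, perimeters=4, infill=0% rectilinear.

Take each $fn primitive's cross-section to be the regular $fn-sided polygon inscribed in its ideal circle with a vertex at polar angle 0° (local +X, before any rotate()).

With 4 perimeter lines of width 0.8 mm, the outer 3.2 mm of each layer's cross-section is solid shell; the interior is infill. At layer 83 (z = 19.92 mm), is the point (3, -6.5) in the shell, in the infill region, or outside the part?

infill

At z = 19.92 mm: the r=11.5 cylinder gives a regular 8-gon of circumradius 11.5 (constant along its height); the cylinder at (2, -1) is absent (z outside [6, 19.5]); the cube at (3, 2.5) (footprint 28.5×25.5) is included at this height; the cylinder at (12.5, -3.5) is absent (z outside [-1, 15]); After the difference (first − rest): starting from the r=11.5 cylinder, the 28.5×25.5 cube at (3, 2.5) partially overlaps it — only the 40.92 mm² overlap (of its 726.75 mm²) is removed, clipping the outline — 1 connected region. Overall, the cross-section is a single solid region. The nearest boundary edge runs (8.13, -8.13)→(-0.00, -11.50); distance from the point to it = 3.47 mm. The point is inside the cross-section and 3.47 mm from the nearest boundary — more than the 3.2 mm shell width (4 × 0.8), so it's in the infill interior.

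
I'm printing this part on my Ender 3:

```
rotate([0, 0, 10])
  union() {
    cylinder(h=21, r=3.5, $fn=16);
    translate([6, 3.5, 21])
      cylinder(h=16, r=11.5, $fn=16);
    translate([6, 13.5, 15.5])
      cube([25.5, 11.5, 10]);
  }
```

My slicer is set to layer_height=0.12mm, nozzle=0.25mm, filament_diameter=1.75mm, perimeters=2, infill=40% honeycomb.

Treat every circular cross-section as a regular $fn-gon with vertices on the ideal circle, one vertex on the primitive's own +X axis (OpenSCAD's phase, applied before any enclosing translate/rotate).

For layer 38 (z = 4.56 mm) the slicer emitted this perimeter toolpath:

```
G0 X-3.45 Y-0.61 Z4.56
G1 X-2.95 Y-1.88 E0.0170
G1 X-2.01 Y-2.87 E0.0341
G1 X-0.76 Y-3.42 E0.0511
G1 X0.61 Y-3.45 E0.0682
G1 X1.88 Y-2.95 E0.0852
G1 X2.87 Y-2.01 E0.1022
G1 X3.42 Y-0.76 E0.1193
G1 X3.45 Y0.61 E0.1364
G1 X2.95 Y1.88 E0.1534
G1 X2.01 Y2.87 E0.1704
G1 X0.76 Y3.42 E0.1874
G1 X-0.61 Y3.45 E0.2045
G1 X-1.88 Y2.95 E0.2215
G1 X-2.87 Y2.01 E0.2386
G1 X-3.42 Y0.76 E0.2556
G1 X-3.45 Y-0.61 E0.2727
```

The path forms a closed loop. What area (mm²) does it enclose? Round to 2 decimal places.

37.55 mm²

Apply the shoelace formula to the sequence of (X, Y) vertices; enclosed area = 37.55 mm².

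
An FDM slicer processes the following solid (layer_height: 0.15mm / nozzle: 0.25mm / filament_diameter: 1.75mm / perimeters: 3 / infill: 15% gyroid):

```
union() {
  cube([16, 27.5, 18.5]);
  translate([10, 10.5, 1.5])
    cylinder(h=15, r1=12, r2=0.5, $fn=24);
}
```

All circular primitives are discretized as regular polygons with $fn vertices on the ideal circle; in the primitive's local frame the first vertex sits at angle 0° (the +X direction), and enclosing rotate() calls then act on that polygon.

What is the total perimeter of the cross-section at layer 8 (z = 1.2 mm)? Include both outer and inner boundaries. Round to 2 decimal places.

At z = 1.2 mm: the cube is present — its section is the full 16×27.5 rectangle (perimeter 87.00 mm); the cone at (10, 10.5) is not intersected at this z (z outside [1.5, 16.5]); Merging all regions: only the 16×27.5 cube is present, so the union is just that shape — boundary = 87.00 mm. Overall, the cross-section is a single solid region. Total boundary length (outer) = 87.00 mm.

87.00 mm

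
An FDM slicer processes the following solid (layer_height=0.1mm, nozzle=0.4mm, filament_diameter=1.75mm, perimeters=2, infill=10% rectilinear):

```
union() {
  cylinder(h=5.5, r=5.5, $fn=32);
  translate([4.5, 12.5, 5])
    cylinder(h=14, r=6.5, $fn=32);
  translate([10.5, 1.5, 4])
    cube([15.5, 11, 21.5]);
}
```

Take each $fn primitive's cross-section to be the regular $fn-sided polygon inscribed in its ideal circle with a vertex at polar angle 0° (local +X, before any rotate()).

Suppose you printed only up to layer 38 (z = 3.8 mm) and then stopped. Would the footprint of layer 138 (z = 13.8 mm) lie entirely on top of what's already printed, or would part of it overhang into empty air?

Compare the two slices. At z = 3.8: the cylinder: section is a regular 32-gon, circumradius r=5.5 (area = (32/2)·5.500²·sin(360°/32) = 94.42 mm²); the cylinder at (4.5, 12.5) is not intersected at this z (z outside [5, 19]); the cube at (10.5, 1.5) is not intersected at this z (z outside [4, 25.5]); Combining (union): only the r=5.5 cylinder is present, so the union is just that shape — area = 94.42 mm². At z = 13.8: the cylinder is absent (z outside [0, 5.5]); the r=6.5 cylinder at (4.5, 12.5) gives a regular 32-gon of circumradius 6.5 (constant along its height) (area = (32/2)·6.500²·sin(360°/32) = 131.88 mm²); the cube at (10.5, 1.5) (footprint 15.5×11) is included at this height (area 170.50 mm²); Merging all regions: the regions partially overlap — summed areas 302.38 mm² minus the doubly-counted overlap 0.79 mm² gives 301.59 mm² — area = 301.59 mm². Checking containment: at z = 13.8 the cross-section extends beyond the z = 3.8 cross-section by about 301.59 mm².

part overhangs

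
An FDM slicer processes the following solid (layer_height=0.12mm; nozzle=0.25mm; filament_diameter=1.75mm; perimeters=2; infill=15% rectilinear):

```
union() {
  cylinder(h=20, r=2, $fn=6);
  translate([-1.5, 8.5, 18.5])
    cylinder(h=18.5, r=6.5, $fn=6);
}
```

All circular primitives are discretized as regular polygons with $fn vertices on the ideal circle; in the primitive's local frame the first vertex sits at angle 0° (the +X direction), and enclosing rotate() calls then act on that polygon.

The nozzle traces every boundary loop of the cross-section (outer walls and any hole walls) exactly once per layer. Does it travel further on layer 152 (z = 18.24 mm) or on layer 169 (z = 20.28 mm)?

Layer 152 (z = 18.24): the r=2 cylinder contributes a regular 6-gon of circumradius 2 (perimeter = 2·6·2.000·sin(180°/6) = 12.00 mm); the cylinder at (-1.5, 8.5) does not reach this height (z outside [18.5, 37]); Taking the union: only the r=2 cylinder is present, so the union is just that shape — boundary = 12.00 mm. So its perimeter = 12.00 mm. Layer 169 (z = 20.28): the cylinder does not reach this height (z outside [0, 20]); the cylinder at (-1.5, 8.5): section is a regular 6-gon, circumradius r=6.5 (perimeter = 2·6·6.500·sin(180°/6) = 39.00 mm); Taking the union: only the r=6.5 cylinder at (-1.5, 8.5) is present, so the union is just that shape — boundary = 39.00 mm. So its perimeter = 39.00 mm. Layer 169 is larger (39.00 vs 12.00 mm).

layer 169 (z = 20.28 mm)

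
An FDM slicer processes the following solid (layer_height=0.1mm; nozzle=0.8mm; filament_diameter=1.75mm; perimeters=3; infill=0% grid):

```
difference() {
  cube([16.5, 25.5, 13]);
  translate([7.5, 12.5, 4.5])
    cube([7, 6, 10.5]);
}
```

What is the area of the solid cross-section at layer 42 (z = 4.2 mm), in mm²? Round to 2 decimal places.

At z = 4.2 mm: the cube is present — its section is the full 16.5×25.5 rectangle (area 420.75 mm²); the cube at (7.5, 12.5) does not reach this height (z outside [4.5, 15]); After the difference (first − rest): none of the subtracted shapes is present at this height, so the 16.5×25.5 cube is unchanged — area = 420.75 mm². Overall, the cross-section is a single solid region. Net area = 420.75 mm².

420.75 mm²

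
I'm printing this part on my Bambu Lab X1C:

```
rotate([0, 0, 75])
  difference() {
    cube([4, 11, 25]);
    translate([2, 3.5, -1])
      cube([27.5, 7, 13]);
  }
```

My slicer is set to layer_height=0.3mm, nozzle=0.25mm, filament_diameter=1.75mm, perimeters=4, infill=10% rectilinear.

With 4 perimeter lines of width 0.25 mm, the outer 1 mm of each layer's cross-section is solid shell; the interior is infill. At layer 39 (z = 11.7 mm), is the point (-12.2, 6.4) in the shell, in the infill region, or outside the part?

outside

At z = 11.7 mm: the 4×11 cube contributes its full rectangle; the cube at (2, 3.5) is present — its section is the full 27.5×7 rectangle; Subtracting the remaining from the first: starting from the 4×11 cube, the 27.5×7 cube at (2, 3.5) partially overlaps it — only the 14.00 mm² overlap (of its 192.50 mm²) is removed, clipping the outline — 1 connected region; (whole slice rotated 75° about Z — lengths, areas and connectivity unchanged). Overall, the cross-section is a single solid region. Undo the 75° rotation: the query point maps to (3.024, 13.441) in the un-rotated model frame. The nearest boundary edge runs (0.00, 11.00)→(4.00, 11.00); distance from the point to it = 2.44 mm. The point is not inside any of the regions above, so it lies outside the cross-section (2.44 mm from the nearest boundary).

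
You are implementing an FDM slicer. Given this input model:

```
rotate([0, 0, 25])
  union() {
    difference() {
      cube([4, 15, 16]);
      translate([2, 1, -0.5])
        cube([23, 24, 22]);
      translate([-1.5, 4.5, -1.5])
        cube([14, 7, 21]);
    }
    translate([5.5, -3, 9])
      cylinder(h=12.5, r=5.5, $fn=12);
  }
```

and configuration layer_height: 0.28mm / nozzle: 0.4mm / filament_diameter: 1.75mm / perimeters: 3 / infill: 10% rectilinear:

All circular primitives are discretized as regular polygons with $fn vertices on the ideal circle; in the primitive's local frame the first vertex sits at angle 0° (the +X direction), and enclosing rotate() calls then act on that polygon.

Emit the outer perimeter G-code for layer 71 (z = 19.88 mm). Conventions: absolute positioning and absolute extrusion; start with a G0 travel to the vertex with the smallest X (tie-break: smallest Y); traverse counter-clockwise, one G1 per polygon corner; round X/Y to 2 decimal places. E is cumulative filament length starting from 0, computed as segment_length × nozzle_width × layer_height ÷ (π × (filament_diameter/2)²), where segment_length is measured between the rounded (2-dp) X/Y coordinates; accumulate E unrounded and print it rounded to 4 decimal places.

At z = 19.88 mm: the cube is absent (z outside [0, 16]); the cube at (2, 1) (footprint 23×24) is included at this height; the cube at (-1.5, 4.5) is not intersected at this z (z outside [-1.5, 19.5]); After the difference (first − rest): the first operand is absent here, so nothing remains; the cylinder at (5.5, -3): section is a regular 12-gon, circumradius r=5.5; Merging all regions: only the r=5.5 cylinder at (5.5, -3) is present, so the union is just that shape — 1 connected region; (whole slice rotated 25° about Z — lengths, areas and connectivity unchanged). The outline is a single polygon with 12 vertices. Extrusion per mm of travel: 0.4 × 0.28 / (π × 0.875²) = 0.046564. Accumulating E over each segment gives final E = 1.5907.

G0 X0.77 Y0.08 Z19.88
G1 X1.27 Y-2.72 E0.1324
G1 X3.10 Y-4.90 E0.2650
G1 X5.77 Y-5.87 E0.3973
G1 X8.58 Y-5.38 E0.5301
G1 X10.76 Y-3.55 E0.6626
G1 X11.73 Y-0.87 E0.7953
G1 X11.24 Y1.93 E0.9277
G1 X9.41 Y4.11 E1.0602
G1 X6.73 Y5.08 E1.1929
G1 X3.93 Y4.59 E1.3253
G1 X1.75 Y2.76 E1.4578
G1 X0.77 Y0.08 E1.5907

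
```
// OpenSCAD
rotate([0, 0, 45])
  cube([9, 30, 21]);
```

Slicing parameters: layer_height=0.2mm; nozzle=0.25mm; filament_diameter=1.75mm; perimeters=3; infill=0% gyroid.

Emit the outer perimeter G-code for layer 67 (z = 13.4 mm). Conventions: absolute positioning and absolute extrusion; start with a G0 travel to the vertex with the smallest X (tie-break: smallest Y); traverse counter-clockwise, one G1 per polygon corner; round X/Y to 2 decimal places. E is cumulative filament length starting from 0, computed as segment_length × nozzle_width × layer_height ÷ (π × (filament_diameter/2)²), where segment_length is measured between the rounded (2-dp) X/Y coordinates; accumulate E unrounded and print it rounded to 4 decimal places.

G0 X-21.21 Y21.21 Z13.40
G1 X0.00 Y0.00 E0.6235
G1 X6.36 Y6.36 E0.8105
G1 X-14.85 Y27.58 E1.4342
G1 X-21.21 Y21.21 E1.6213

At z = 13.4 mm: the cube (footprint 9×30) is included at this height; (whole slice rotated 45° about Z — lengths, areas and connectivity unchanged). The outline is a single polygon with 4 vertices. Extrusion per mm of travel: 0.25 × 0.2 / (π × 0.875²) = 0.020788. Accumulating E over each segment gives final E = 1.6213.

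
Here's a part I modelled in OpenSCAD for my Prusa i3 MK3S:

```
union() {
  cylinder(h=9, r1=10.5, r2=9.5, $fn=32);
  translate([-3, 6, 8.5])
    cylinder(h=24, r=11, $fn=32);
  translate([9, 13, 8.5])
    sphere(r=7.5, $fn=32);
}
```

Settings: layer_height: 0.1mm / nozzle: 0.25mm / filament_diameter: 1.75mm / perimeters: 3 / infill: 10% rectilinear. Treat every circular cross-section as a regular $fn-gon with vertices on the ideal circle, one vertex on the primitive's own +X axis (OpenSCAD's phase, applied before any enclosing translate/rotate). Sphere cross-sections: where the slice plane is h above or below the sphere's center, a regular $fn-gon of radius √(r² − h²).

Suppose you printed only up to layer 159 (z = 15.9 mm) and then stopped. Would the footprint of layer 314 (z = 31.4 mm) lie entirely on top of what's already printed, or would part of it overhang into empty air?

entirely on top

Compare the two slices. At z = 15.9: the cone is absent (z outside [0, 9]); the cylinder at (-3, 6): section is a regular 32-gon, circumradius r=11 (area = (32/2)·11.000²·sin(360°/32) = 377.69 mm²); the r=7.5 sphere at (9, 13) contributes a regular 32-gon of circumradius √(7.5²−7.4²) = 1.221 (area = (32/2)·1.221²·sin(360°/32) = 4.65 mm²); Combining (union): the 2 present regions are separate (no shared area or edge), so areas and boundary lengths simply add and each stays a separate island — area = 382.35 mm². At z = 31.4: the cone does not reach this height (z outside [0, 9]); the r=11 cylinder at (-3, 6) gives a regular 32-gon of circumradius 11 (constant along its height) (area = (32/2)·11.000²·sin(360°/32) = 377.69 mm²); the sphere at (9, 13) does not reach this height (|z−center|=22.900 > r=7.5); Merging all regions: only the r=11 cylinder at (-3, 6) is present, so the union is just that shape — area = 377.69 mm². Checking containment: the cross-section at z = 31.4 is a subset of the cross-section at z = 15.9.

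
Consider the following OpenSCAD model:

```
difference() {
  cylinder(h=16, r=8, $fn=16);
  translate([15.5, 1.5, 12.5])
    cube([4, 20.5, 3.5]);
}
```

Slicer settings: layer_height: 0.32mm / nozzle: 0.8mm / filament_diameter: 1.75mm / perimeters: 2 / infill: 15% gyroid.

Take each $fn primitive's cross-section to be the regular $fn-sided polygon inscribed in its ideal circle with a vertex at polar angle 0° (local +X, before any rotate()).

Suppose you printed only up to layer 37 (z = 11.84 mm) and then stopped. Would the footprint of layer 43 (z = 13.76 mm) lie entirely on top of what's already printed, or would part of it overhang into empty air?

Compare the two slices. At z = 11.84: the cylinder: section is a regular 16-gon, circumradius r=8 (area = (16/2)·8.000²·sin(360°/16) = 195.93 mm²); the cube at (15.5, 1.5) does not reach this height (z outside [12.5, 16]); After the difference (first − rest): none of the subtracted shapes is present at this height, so the r=8 cylinder is unchanged — area = 195.93 mm². At z = 13.76: the cylinder: section is a regular 16-gon, circumradius r=8 (area = (16/2)·8.000²·sin(360°/16) = 195.93 mm²); the 4×20.5 cube at (15.5, 1.5) contributes its full rectangle (area 82.00 mm²); After the difference (first − rest): starting from the r=8 cylinder (195.93 mm²), the 4×20.5 cube at (15.5, 1.5) misses the remaining region (no effect) — area = 195.93 mm². Checking containment: the cross-section at z = 13.76 is a subset of the cross-section at z = 11.84.

entirely on top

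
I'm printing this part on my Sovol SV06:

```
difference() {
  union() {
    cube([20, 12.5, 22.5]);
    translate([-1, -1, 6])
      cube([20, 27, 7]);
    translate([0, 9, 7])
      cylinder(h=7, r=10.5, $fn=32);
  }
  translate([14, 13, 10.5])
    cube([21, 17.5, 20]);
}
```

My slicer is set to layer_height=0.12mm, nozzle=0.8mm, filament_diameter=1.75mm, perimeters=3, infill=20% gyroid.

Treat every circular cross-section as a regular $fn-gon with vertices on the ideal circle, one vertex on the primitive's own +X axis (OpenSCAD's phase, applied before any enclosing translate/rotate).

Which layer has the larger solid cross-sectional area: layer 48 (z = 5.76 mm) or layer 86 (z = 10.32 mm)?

Layer 48 (z = 5.76): the cube is present — its section is the full 20×12.5 rectangle (area 250.00 mm²); the cube at (-1, -1) is absent (z outside [6, 13]); the cylinder at (0, 9) is absent (z outside [7, 14]); Merging all regions: only the 20×12.5 cube is present, so the union is just that shape — area = 250.00 mm²; the cube at (14, 13) is not intersected at this z (z outside [10.5, 30.5]); Taking the first minus the rest: none of the subtracted shapes is present at this height, so that combined region is unchanged — area = 250.00 mm². So its area = 250.00 mm². Layer 86 (z = 10.32): the cube is present — its section is the full 20×12.5 rectangle (area 250.00 mm²); the 20×27 cube at (-1, -1) contributes its full rectangle (area 540.00 mm²); the r=10.5 cylinder at (0, 9) gives a regular 32-gon of circumradius 10.5 (constant along its height) (area = (32/2)·10.500²·sin(360°/32) = 344.14 mm²); Combining (union): the regions partially overlap — summed areas 1134.14 mm² minus the doubly-counted overlap 429.06 mm² gives 705.08 mm² — area = 705.08 mm²; the cube at (14, 13) is absent (z outside [10.5, 30.5]); After the difference (first − rest): none of the subtracted shapes is present at this height, so that combined region is unchanged — area = 705.08 mm². So its area = 705.08 mm². Layer 86 is larger (705.08 vs 250.00 mm²).

layer 86 (z = 10.32 mm)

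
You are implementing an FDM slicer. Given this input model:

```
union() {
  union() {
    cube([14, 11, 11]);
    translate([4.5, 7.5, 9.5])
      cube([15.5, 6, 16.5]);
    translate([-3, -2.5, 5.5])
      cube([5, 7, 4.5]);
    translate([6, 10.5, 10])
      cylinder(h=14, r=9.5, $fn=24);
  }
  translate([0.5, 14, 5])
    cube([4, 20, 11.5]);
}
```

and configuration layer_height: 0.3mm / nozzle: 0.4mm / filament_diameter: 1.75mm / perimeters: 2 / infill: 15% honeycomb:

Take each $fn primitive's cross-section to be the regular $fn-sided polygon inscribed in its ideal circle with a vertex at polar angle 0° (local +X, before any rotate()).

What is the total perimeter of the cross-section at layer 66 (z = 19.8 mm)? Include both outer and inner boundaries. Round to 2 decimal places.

69.48 mm

At z = 19.8 mm: the cube is absent (z outside [0, 11]); the 15.5×6 cube at (4.5, 7.5) contributes its full rectangle (perimeter 43.00 mm); the cube at (-3, -2.5) is not intersected at this z (z outside [5.5, 10]); the cylinder at (6, 10.5): section is a regular 24-gon, circumradius r=9.5 (perimeter = 2·24·9.500·sin(180°/24) = 59.52 mm); Merging all regions: the regions partially overlap (shared area 64.73 mm²), so the edge portions inside another operand are dropped and the merged outline is re-measured after clipping — boundary = 69.48 mm; the cube at (0.5, 14) does not reach this height (z outside [5, 16.5]); Combining (union): only that combined region is present, so the union is just that shape — boundary = 69.48 mm. Overall, the cross-section is a single solid region. Total boundary length (outer) = 69.48 mm.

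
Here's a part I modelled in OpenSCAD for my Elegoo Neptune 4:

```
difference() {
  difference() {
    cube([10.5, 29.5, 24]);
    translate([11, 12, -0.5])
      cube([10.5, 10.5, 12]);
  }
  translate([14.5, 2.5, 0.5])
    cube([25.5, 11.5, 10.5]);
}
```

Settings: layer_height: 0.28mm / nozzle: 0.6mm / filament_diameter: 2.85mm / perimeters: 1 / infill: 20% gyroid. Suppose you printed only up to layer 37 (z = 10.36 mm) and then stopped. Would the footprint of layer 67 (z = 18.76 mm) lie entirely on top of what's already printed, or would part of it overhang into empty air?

entirely on top

Compare the two slices. At z = 10.36: the 10.5×29.5 cube contributes its full rectangle (area 309.75 mm²); the 10.5×10.5 cube at (11, 12) contributes its full rectangle (area 110.25 mm²); Subtracting the remaining from the first: starting from the 10.5×29.5 cube (309.75 mm²), the 10.5×10.5 cube at (11, 12) misses the remaining region (no effect) — area = 309.75 mm²; the cube at (14.5, 2.5) is present — its section is the full 25.5×11.5 rectangle (area 293.25 mm²); Subtracting the remaining from the first: starting from that combined region (309.75 mm²), the 25.5×11.5 cube at (14.5, 2.5) misses the remaining region (no effect) — area = 309.75 mm². At z = 18.76: the cube is present — its section is the full 10.5×29.5 rectangle (area 309.75 mm²); the cube at (11, 12) is absent (z outside [-0.5, 11.5]); After the difference (first − rest): none of the subtracted shapes is present at this height, so the 10.5×29.5 cube is unchanged — area = 309.75 mm²; the cube at (14.5, 2.5) does not reach this height (z outside [0.5, 11]); Subtracting the remaining from the first: none of the subtracted shapes is present at this height, so the result so far is unchanged — area = 309.75 mm². Checking containment: the cross-section at z = 18.76 is a subset of the cross-section at z = 10.36.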